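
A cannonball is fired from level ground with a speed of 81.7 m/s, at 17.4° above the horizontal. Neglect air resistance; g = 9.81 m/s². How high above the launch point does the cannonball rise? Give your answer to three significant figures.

Vertical component of launch velocity: v_y = 81.7 sin 17.4° = 24.43 m/s.
At the highest point the vertical velocity is zero, so v_y² = 2 g h_max.
h_max = (24.43)² / (2 × 9.81) = 596.8 / 19.62 = 30.4 m.

30.4 m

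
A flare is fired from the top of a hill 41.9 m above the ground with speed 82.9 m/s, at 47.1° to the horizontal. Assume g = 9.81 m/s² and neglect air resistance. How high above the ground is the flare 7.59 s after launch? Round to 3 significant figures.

v_y0 = 82.9 sin 47.1° = 60.73 m/s.
y(t) = 41.9 + v_y0 t − ½ g t² = 41.9 + 60.73×7.59 − ½×9.81×7.59² = 220 m.

220 m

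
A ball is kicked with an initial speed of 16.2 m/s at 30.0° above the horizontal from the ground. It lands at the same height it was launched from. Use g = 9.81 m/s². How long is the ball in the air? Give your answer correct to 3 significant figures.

Vertical component: v_y = 16.2 sin 30.0° = 8.100 m/s.
For a projectile landing at launch height, time of flight is t = 2 v_y / g = 2 × 8.100 / 9.81 = 1.65 s.

1.65 s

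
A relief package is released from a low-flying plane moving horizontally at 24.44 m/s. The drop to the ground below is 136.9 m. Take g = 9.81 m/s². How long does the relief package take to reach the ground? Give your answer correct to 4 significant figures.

5.283 s

The horizontal speed doesn't affect the fall. With v_y0 = 0, h = ½ g t².
t = √(2 × 136.9 / 9.81) = √27.910 = 5.283 s.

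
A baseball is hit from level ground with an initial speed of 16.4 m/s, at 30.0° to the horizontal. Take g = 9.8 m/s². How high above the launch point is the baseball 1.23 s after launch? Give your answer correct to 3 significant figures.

v_y0 = 16.4 sin 30.0° = 8.200 m/s.
y(t) = v_y0 t − ½ g t² = 8.200×1.23 − 4.900×1.23² = 2.67 m.

2.67 m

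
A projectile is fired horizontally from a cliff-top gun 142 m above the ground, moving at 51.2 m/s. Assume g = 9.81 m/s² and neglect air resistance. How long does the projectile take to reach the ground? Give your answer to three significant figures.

The horizontal speed doesn't affect the fall. With v_y0 = 0, h = ½ g t².
t = √(2 × 142 / 9.81) = √28.95 = 5.38 s.

5.38 s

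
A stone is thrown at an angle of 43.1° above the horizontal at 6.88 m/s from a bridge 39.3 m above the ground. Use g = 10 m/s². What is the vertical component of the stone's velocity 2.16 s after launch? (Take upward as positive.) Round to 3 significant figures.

Initial vertical component: v_y0 = 6.88 sin 43.1° = 4.701 m/s.
v_y(t) = v_y0 − g t = 4.701 − 10 × 2.16 = -16.9 m/s.

-16.9 m/s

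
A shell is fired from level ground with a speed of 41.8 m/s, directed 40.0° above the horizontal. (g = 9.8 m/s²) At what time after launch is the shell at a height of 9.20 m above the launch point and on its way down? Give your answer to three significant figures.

v_y0 = 41.8 sin 40.0° = 26.87 m/s.
Set y = v_y0 t − ½ g t² = 9.20: 4.900 t² − 26.87 t + 9.20 = 0.
t = [26.87 ± √(722.0 − 180.3)] / 9.8 = (26.87 ± 23.27) / 9.8, giving t = 0.367 s or t = 5.12 s.
On the way down corresponds to the larger root: t = 5.12 s.

5.12 s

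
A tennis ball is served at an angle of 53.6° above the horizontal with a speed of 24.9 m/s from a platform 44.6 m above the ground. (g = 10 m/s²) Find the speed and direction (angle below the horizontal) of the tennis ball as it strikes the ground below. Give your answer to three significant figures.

v_x = 24.9 cos 53.6° = 14.78 m/s (constant).
|v_y| at impact = √((20.04)² + 2×10×44.6) = 35.97 m/s.
Speed = √(14.78² + 35.97²) = 38.9 m/s; angle = arctan(35.97/14.78) = 67.7° below horizontal.

38.9 m/s at 67.7° below the horizontal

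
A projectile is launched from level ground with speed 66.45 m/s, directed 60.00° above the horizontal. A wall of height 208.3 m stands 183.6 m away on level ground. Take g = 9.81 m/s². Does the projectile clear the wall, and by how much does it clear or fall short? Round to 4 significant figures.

No — it falls 40.08 m short of clearing the wall.

v_x = 66.45 cos 60.00° = 33.225 m/s; v_y0 = 66.45 sin 60.00° = 57.547 m/s.
Time to reach the wall: t = 183.6 / 33.225 = 5.5260 s.
Height at that point: y = 57.547×5.5260 − 4.905×5.5260² = 168.22 m.
That is 208.3 − 168.22 = 40.08 m below the top of the wall, so the projectile does not clear it.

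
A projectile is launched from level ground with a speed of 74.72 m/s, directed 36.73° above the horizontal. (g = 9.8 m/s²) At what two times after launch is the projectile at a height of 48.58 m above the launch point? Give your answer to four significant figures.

v_y0 = 74.72 sin 36.73° = 44.686 m/s.
Set y = v_y0 t − ½ g t² = 48.58: 4.900 t² − 44.686 t + 48.58 = 0.
t = [44.686 ± √(1996.8 − 952.17)] / 9.8 = (44.686 ± 32.321) / 9.8, giving t = 1.262 s or t = 7.858 s.
So the projectile is at 48.58 m at t = 1.262 s (rising) and t = 7.858 s (falling).

1.262 s and 7.858 s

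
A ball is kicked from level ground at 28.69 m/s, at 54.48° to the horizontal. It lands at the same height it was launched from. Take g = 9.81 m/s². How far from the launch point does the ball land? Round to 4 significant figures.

79.35 m

For level ground, R = v₀² sin(2θ) / g.
sin(2 × 54.48°) = sin 108.96° = 0.9457.
R = (28.69)² × 0.9457 / 9.81 = 79.35 m.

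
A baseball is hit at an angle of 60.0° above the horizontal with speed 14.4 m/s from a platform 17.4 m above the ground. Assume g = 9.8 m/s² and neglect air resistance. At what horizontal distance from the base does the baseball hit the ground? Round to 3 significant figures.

25.5 m

Components: v_x = 14.4 cos 60.0° = 7.200 m/s, v_y = 14.4 sin 60.0° = 12.47 m/s.
Vertical: 0 = 17.4 + 12.47 t − ½(9.8) t² ⇒ 4.900 t² − 12.47 t − 17.4 = 0.
t = [12.47 + √(155.5 + 341.0)] / 9.800 = 3.546 s.
Horizontal: R = v_x · t = 7.200 × 3.546 = 25.5 m.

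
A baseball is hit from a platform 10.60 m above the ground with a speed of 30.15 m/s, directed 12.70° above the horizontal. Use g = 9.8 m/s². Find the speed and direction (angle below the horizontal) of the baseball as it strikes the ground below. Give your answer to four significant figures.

33.42 m/s at 28.34° below the horizontal

v_x = 30.15 cos 12.70° = 29.412 m/s (constant).
|v_y| at impact = √((6.6284)² + 2×9.8×10.60) = 15.865 m/s.
Speed = √(29.412² + 15.865²) = 33.42 m/s; angle = arctan(15.865/29.412) = 28.34° below horizontal.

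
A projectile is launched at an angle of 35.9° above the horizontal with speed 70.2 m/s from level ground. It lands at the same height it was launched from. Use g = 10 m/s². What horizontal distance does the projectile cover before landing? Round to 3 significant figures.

468 m

For level ground, R = v₀² sin(2θ) / g.
sin(2 × 35.9°) = sin 71.80° = 0.9500.
R = (70.2)² × 0.9500 / 10 = 468 m.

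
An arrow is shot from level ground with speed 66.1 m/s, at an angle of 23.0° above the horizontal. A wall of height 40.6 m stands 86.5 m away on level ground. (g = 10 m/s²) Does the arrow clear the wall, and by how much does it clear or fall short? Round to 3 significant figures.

No — it falls 14.0 m short of clearing the wall.

v_x = 66.1 cos 23.0° = 60.85 m/s; v_y0 = 66.1 sin 23.0° = 25.83 m/s.
Time to reach the wall: t = 86.5 / 60.85 = 1.422 s.
Height at that point: y = 25.83×1.422 − 5.000×1.422² = 26.62 m.
That is 40.6 − 26.62 = 14.0 m below the top of the wall, so the arrow does not clear it.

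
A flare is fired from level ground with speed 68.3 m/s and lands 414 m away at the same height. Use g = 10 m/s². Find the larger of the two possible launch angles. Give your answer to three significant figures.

58.7°

Level-ground range: R = v₀² sin(2θ)/g ⇒ sin 2θ = R g / v₀² = 414×10/68.3² = 0.8875.
2θ = arcsin(0.8875) = 62.56° or 180° − 62.56° = 117.44°.
So θ = 31.3° or θ = 58.7°.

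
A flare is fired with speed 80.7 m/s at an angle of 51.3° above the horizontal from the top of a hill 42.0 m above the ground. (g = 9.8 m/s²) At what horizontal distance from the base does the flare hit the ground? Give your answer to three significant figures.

681 m

Components: v_x = 80.7 cos 51.3° = 50.46 m/s, v_y = 80.7 sin 51.3° = 62.98 m/s.
Vertical: 0 = 42.0 + 62.98 t − ½(9.8) t² ⇒ 4.900 t² − 62.98 t − 42.0 = 0.
t = [62.98 + √(3966 + 823.2)] / 9.800 = 13.49 s.
Horizontal: R = v_x · t = 50.46 × 13.49 = 681 m.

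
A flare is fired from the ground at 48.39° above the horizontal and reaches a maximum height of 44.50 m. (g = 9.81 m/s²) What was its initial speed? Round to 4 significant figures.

39.52 m/s

At maximum height v_y = 0, so (v₀ sin θ)² = 2 g H.
v₀ sin 48.39° = √(2 × 9.81 × 44.50) = 29.548 m/s.
v₀ = 29.548 / sin 48.39° = 29.548 / 0.7477 = 39.52 m/s.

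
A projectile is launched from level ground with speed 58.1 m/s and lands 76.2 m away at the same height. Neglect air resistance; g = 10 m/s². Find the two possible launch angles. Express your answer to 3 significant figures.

6.52° and 83.5°

Level-ground range: R = v₀² sin(2θ)/g ⇒ sin 2θ = R g / v₀² = 76.2×10/58.1² = 0.2257.
2θ = arcsin(0.2257) = 13.04° or 180° − 13.04° = 166.96°.
So θ = 6.52° or θ = 83.5°.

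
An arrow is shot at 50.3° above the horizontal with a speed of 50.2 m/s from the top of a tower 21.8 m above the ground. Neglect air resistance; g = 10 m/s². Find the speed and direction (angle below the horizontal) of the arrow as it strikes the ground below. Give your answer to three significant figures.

v_x = 50.2 cos 50.3° = 32.07 m/s (constant).
|v_y| at impact = √((38.62)² + 2×10×21.8) = 43.90 m/s.
Speed = √(32.07² + 43.90²) = 54.4 m/s; angle = arctan(43.90/32.07) = 53.9° below horizontal.

54.4 m/s at 53.9° below the horizontal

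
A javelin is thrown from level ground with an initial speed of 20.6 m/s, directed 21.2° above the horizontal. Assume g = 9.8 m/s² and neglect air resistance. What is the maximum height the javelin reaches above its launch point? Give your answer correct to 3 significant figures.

2.83 m

Vertical component of launch velocity: v_y = 20.6 sin 21.2° = 7.449 m/s.
At the highest point the vertical velocity is zero, so v_y² = 2 g h_max.
h_max = (7.449)² / (2 × 9.8) = 55.49 / 19.60 = 2.83 m.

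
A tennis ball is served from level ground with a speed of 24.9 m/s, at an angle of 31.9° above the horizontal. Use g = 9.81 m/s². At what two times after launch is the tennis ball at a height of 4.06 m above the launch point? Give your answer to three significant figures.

0.356 s and 2.33 s

v_y0 = 24.9 sin 31.9° = 13.16 m/s.
Set y = v_y0 t − ½ g t² = 4.06: 4.905 t² − 13.16 t + 4.06 = 0.
t = [13.16 ± √(173.2 − 79.66)] / 9.81 = (13.16 ± 9.672) / 9.81, giving t = 0.356 s or t = 2.33 s.
So the tennis ball is at 4.06 m at t = 0.356 s (rising) and t = 2.33 s (falling).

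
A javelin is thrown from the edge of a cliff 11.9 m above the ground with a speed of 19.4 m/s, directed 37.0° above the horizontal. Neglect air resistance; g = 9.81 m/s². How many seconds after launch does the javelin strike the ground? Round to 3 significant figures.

Vertical component: v_y = 19.4 sin 37.0° = 11.68 m/s.
Taking up as positive with launch at y = 11.9 m, landing at y = 0: 0 = 11.9 + 11.68 t − ½(9.81) t².
Solving 4.905 t² − 11.68 t − 11.9 = 0 gives t = [11.68 + √(11.68² + 4·4.905·11.9)] / 9.810 = 3.15 s.

3.15 s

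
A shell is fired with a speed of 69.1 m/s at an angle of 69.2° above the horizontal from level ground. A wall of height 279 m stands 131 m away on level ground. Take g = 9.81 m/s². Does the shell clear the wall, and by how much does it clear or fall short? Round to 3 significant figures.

v_x = 69.1 cos 69.2° = 24.54 m/s; v_y0 = 69.1 sin 69.2° = 64.60 m/s.
Time to reach the wall: t = 131 / 24.54 = 5.338 s.
Height at that point: y = 64.60×5.338 − 4.905×5.338² = 205.1 m.
That is 279 − 205.1 = 73.9 m below the top of the wall, so the shell does not clear it.

No — it falls 73.9 m short of clearing the wall.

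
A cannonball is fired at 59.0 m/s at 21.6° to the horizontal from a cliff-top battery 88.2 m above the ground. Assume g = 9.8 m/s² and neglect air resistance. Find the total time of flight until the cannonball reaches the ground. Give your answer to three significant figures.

7.00 s

Vertical component: v_y = 59.0 sin 21.6° = 21.72 m/s.
Taking up as positive with launch at y = 88.2 m, landing at y = 0: 0 = 88.2 + 21.72 t − ½(9.8) t².
Solving 4.900 t² − 21.72 t − 88.2 = 0 gives t = [21.72 + √(21.72² + 4·4.900·88.2)] / 9.800 = 7.00 s.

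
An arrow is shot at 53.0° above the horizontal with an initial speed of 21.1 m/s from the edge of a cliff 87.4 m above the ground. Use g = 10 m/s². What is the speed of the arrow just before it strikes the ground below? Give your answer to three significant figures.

46.8 m/s

v_x = 21.1 cos 53.0° = 12.70 m/s is unchanged throughout.
For the vertical component, v_y² = v_y0² + 2 g h = (16.85)² + 2×10×87.4 = 2032, so |v_y| = 45.08 m/s.
Impact speed = √(v_x² + v_y²) = √(161.3 + 2032) = 46.8 m/s.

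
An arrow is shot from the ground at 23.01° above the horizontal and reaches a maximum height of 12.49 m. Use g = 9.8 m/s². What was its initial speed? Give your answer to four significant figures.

At maximum height v_y = 0, so (v₀ sin θ)² = 2 g H.
v₀ sin 23.01° = √(2 × 9.8 × 12.49) = 15.646 m/s.
v₀ = 15.646 / sin 23.01° = 15.646 / 0.3909 = 40.03 m/s.

40.03 m/s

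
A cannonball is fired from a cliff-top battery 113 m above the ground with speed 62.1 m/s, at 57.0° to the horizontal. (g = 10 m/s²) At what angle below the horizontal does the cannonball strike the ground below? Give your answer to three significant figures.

v_x = 62.1 cos 57.0° = 33.82 m/s.
At impact |v_y| = √(v_y0² + 2 g h) = √(52.08² + 2×10×113) = 70.51 m/s.
Angle below horizontal = arctan(|v_y| / v_x) = arctan(70.51 / 33.82) = 64.4°.

64.4°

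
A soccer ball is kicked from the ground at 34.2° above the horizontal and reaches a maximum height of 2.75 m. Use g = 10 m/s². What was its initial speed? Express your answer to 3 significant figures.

13.2 m/s

At maximum height v_y = 0, so (v₀ sin θ)² = 2 g H.
v₀ sin 34.2° = √(2 × 10 × 2.75) = 7.416 m/s.
v₀ = 7.416 / sin 34.2° = 7.416 / 0.5621 = 13.2 m/s.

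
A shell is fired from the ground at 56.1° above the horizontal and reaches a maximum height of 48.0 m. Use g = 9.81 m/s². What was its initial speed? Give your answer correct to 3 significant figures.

37.0 m/s

At maximum height v_y = 0, so (v₀ sin θ)² = 2 g H.
v₀ sin 56.1° = √(2 × 9.81 × 48.0) = 30.69 m/s.
v₀ = 30.69 / sin 56.1° = 30.69 / 0.8300 = 37.0 m/s.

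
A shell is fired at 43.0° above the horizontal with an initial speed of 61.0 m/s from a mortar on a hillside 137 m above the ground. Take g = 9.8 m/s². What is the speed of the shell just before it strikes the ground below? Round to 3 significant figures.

v_x = 61.0 cos 43.0° = 44.61 m/s is unchanged throughout.
For the vertical component, v_y² = v_y0² + 2 g h = (41.60)² + 2×9.8×137 = 4416, so |v_y| = 66.45 m/s.
Impact speed = √(v_x² + v_y²) = √(1990 + 4416) = 80.0 m/s.

80.0 m/s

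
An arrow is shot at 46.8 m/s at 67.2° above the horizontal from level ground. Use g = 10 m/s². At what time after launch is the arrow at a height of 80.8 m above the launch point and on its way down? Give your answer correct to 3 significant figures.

v_y0 = 46.8 sin 67.2° = 43.14 m/s.
Set y = v_y0 t − ½ g t² = 80.8: 5.000 t² − 43.14 t + 80.8 = 0.
t = [43.14 ± √(1861 − 1616)] / 10 = (43.14 ± 15.65) / 10, giving t = 2.75 s or t = 5.88 s.
On the way down corresponds to the larger root: t = 5.88 s.

5.88 s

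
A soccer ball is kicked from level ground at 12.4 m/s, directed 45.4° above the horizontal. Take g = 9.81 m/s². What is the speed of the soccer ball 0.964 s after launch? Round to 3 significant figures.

8.73 m/s

v_x = 12.4 cos 45.4° = 8.707 m/s (constant).
v_y(t) = 12.4 sin 45.4° − g t = 8.829 − 9.81 × 0.964 = -0.6278 m/s.
Speed = √(v_x² + v_y²) = √(75.81 + 0.3941) = 8.73 m/s.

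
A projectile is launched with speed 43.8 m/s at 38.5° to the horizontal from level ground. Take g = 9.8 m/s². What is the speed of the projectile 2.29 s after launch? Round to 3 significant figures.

v_x = 43.8 cos 38.5° = 34.28 m/s (constant).
v_y(t) = 43.8 sin 38.5° − g t = 27.27 − 9.8 × 2.29 = 4.828 m/s.
Speed = √(v_x² + v_y²) = √(1175 + 23.31) = 34.6 m/s.

34.6 m/s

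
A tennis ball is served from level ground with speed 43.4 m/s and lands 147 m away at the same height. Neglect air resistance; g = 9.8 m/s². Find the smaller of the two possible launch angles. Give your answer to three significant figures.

24.9°

Level-ground range: R = v₀² sin(2θ)/g ⇒ sin 2θ = R g / v₀² = 147×9.8/43.4² = 0.7648.
2θ = arcsin(0.7648) = 49.89° or 180° − 49.89° = 130.11°.
So θ = 24.9° or θ = 65.1°.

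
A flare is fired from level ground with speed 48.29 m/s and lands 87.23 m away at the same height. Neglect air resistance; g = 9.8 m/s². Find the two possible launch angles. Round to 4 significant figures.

Level-ground range: R = v₀² sin(2θ)/g ⇒ sin 2θ = R g / v₀² = 87.23×9.8/48.29² = 0.3666.
2θ = arcsin(0.3666) = 21.506° or 180° − 21.506° = 158.494°.
So θ = 10.75° or θ = 79.25°.

10.75° and 79.25°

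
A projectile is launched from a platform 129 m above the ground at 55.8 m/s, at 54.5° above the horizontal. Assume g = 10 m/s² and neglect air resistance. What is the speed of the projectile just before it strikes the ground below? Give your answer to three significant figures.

v_x = 55.8 cos 54.5° = 32.40 m/s is unchanged throughout.
For the vertical component, v_y² = v_y0² + 2 g h = (45.43)² + 2×10×129 = 4644, so |v_y| = 68.15 m/s.
Impact speed = √(v_x² + v_y²) = √(1050 + 4644) = 75.5 m/s.

75.5 m/s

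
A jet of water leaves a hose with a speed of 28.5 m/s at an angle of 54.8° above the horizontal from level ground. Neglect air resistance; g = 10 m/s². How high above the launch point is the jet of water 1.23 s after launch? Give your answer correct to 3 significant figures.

v_y0 = 28.5 sin 54.8° = 23.29 m/s.
y(t) = v_y0 t − ½ g t² = 23.29×1.23 − 5.000×1.23² = 21.1 m.

21.1 m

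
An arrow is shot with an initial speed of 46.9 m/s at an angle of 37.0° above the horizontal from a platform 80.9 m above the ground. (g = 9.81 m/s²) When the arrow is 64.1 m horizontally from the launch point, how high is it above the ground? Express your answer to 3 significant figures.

115 m

v_x = 46.9 cos 37.0° = 37.46 m/s, v_y0 = 46.9 sin 37.0° = 28.23 m/s.
Time to reach x = 64.1 m: t = x / v_x = 64.1 / 37.46 = 1.711 s.
y = 80.9 + v_y0 t − ½ g t² = 80.9 + 28.23×1.711 − 4.905×1.711² = 115 m.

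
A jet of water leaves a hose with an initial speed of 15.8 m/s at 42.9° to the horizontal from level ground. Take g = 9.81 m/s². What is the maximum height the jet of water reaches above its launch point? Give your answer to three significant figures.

Vertical component of launch velocity: v_y = 15.8 sin 42.9° = 10.76 m/s.
At the highest point the vertical velocity is zero, so v_y² = 2 g h_max.
h_max = (10.76)² / (2 × 9.81) = 115.8 / 19.62 = 5.90 m.

5.90 m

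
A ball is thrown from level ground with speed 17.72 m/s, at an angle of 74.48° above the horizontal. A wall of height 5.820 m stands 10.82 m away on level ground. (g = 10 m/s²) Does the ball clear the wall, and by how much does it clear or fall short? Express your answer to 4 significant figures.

v_x = 17.72 cos 74.48° = 4.7414 m/s; v_y0 = 17.72 sin 74.48° = 17.074 m/s.
Time to reach the wall: t = 10.82 / 4.7414 = 2.2820 s.
Height at that point: y = 17.074×2.2820 − 5.000×2.2820² = 12.925 m.
That is 12.925 − 5.820 = 7.105 m above the top of the wall, so the ball clears it.

Yes — it clears the wall by 7.105 m.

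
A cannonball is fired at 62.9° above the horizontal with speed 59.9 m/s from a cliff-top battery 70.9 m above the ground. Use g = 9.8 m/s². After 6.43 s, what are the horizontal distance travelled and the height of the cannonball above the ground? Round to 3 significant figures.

x = 175 m, y = 211 m

v_x = 59.9 cos 62.9° = 27.29 m/s; v_y0 = 59.9 sin 62.9° = 53.32 m/s.
x = v_x t = 27.29 × 6.43 = 175 m.
y = 70.9 + v_y0 t − ½ g t² = 211 m.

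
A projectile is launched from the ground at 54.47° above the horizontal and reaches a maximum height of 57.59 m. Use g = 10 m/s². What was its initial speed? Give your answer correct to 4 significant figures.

41.70 m/s

At maximum height v_y = 0, so (v₀ sin θ)² = 2 g H.
v₀ sin 54.47° = √(2 × 10 × 57.59) = 33.938 m/s.
v₀ = 33.938 / sin 54.47° = 33.938 / 0.8138 = 41.70 m/s.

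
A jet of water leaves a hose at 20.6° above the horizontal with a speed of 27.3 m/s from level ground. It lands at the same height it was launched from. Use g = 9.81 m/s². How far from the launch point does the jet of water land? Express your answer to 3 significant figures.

50.0 m

Components: v_x = 27.3 cos 20.6° = 25.55 m/s, v_y = 27.3 sin 20.6° = 9.605 m/s.
Time of flight (same landing height): t = 2 v_y / g = 2 × 9.605 / 9.81 = 1.958 s.
Range: R = v_x · t = 25.55 × 1.958 = 50.0 m.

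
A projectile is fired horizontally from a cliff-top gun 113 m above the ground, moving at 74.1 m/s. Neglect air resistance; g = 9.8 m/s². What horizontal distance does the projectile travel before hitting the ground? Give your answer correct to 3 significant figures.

356 m

Initial vertical velocity is zero, so the fall time comes from h = ½ g t²: t = √(2 × 113 / 9.8) = 4.802 s.
Horizontal motion is uniform at 74.1 m/s, so x = 74.1 × 4.802 = 356 m.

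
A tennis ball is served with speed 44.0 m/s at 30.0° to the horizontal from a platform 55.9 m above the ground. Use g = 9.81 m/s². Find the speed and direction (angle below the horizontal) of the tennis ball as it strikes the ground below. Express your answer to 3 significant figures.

v_x = 44.0 cos 30.0° = 38.11 m/s (constant).
|v_y| at impact = √((22.00)² + 2×9.81×55.9) = 39.76 m/s.
Speed = √(38.11² + 39.76²) = 55.1 m/s; angle = arctan(39.76/38.11) = 46.2° below horizontal.

55.1 m/s at 46.2° below the horizontal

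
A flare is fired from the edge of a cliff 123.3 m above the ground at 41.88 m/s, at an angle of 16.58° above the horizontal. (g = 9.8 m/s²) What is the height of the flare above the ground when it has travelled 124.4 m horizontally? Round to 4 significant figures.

v_x = 41.88 cos 16.58° = 40.139 m/s, v_y0 = 41.88 sin 16.58° = 11.951 m/s.
Time to reach x = 124.4 m: t = x / v_x = 124.4 / 40.139 = 3.0992 s.
y = 123.3 + v_y0 t − ½ g t² = 123.3 + 11.951×3.0992 − 4.900×3.0992² = 113.3 m.

113.3 m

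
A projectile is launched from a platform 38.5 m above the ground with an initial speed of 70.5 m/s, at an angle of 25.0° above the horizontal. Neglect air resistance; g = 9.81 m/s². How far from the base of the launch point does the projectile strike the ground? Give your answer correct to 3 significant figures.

458 m

Components: v_x = 70.5 cos 25.0° = 63.89 m/s, v_y = 70.5 sin 25.0° = 29.79 m/s.
Vertical: 0 = 38.5 + 29.79 t − ½(9.81) t² ⇒ 4.905 t² − 29.79 t − 38.5 = 0.
t = [29.79 + √(887.4 + 755.4)] / 9.810 = 7.168 s.
Horizontal: R = v_x · t = 63.89 × 7.168 = 458 m.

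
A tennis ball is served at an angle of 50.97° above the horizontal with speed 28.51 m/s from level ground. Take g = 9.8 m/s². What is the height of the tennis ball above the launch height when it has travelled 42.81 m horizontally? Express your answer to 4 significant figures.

24.95 m

v_x = 28.51 cos 50.97° = 17.954 m/s, v_y0 = 28.51 sin 50.97° = 22.147 m/s.
Time to reach x = 42.81 m: t = x / v_x = 42.81 / 17.954 = 2.3844 s.
y = v_y0 t − ½ g t² = 22.147×2.3844 − 4.900×2.3844² = 24.95 m.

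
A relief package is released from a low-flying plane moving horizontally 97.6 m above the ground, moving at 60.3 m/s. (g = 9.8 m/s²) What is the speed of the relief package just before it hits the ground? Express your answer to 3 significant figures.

Fall time: t = √(2 × 97.6 / 9.8) = 4.463 s.
At impact: v_x = 60.3 m/s (unchanged), v_y = g t = 9.8 × 4.463 = 43.74 m/s.
Speed = √(v_x² + v_y²) = √(3636 + 1913) = 74.5 m/s.

74.5 m/s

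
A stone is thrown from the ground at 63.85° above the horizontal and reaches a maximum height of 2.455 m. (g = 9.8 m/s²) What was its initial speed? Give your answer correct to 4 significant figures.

7.728 m/s

At maximum height v_y = 0, so (v₀ sin θ)² = 2 g H.
v₀ sin 63.85° = √(2 × 9.8 × 2.455) = 6.9367 m/s.
v₀ = 6.9367 / sin 63.85° = 6.9367 / 0.8976 = 7.728 m/s.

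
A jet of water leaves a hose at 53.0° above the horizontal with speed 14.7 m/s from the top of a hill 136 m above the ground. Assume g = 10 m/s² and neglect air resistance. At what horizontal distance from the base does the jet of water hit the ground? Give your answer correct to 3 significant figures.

Components: v_x = 14.7 cos 53.0° = 8.847 m/s, v_y = 14.7 sin 53.0° = 11.74 m/s.
Vertical: 0 = 136 + 11.74 t − ½(10) t² ⇒ 5.000 t² − 11.74 t − 136 = 0.
t = [11.74 + √(137.8 + 2720)] / 10.00 = 6.520 s.
Horizontal: R = v_x · t = 8.847 × 6.520 = 57.7 m.

57.7 m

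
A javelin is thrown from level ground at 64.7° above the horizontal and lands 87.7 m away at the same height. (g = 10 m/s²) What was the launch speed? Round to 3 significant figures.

On level ground, R = v₀² sin(2θ) / g, so v₀ = √(R g / sin 2θ).
sin(2 × 64.7°) = 0.7727.
v₀ = √(87.7 × 10 / 0.7727) = √1135 = 33.7 m/s.

33.7 m/s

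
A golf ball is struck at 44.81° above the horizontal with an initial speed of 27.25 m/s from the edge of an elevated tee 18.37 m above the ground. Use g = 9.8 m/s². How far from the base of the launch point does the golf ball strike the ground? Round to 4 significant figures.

91.14 m

Components: v_x = 27.25 cos 44.81° = 19.332 m/s, v_y = 27.25 sin 44.81° = 19.205 m/s.
Vertical: 0 = 18.37 + 19.205 t − ½(9.8) t² ⇒ 4.900 t² − 19.205 t − 18.37 = 0.
t = [19.205 + √(368.83 + 360.05)] / 9.800 = 4.7146 s.
Horizontal: R = v_x · t = 19.332 × 4.7146 = 91.14 m.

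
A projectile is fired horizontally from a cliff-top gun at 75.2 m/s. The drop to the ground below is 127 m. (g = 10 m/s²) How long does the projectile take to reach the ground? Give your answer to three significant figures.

5.04 s

The horizontal speed doesn't affect the fall. With v_y0 = 0, h = ½ g t².
t = √(2 × 127 / 10) = √25.40 = 5.04 s.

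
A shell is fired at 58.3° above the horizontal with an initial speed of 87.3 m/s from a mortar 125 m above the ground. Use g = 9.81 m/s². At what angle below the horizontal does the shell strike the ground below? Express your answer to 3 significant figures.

v_x = 87.3 cos 58.3° = 45.87 m/s.
At impact |v_y| = √(v_y0² + 2 g h) = √(74.28² + 2×9.81×125) = 89.27 m/s.
Angle below horizontal = arctan(|v_y| / v_x) = arctan(89.27 / 45.87) = 62.8°.

62.8°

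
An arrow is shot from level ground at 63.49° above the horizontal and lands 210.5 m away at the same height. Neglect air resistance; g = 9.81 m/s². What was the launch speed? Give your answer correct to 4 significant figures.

On level ground, R = v₀² sin(2θ) / g, so v₀ = √(R g / sin 2θ).
sin(2 × 63.49°) = 0.7988.
v₀ = √(210.5 × 9.81 / 0.7988) = √2585.1 = 50.84 m/s.

50.84 m/s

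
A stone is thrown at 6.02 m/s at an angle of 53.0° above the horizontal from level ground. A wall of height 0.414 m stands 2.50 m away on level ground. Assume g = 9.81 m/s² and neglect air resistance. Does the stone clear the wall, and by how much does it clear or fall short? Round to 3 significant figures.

Yes — it clears the wall by 0.568 m.

v_x = 6.02 cos 53.0° = 3.623 m/s; v_y0 = 6.02 sin 53.0° = 4.808 m/s.
Time to reach the wall: t = 2.50 / 3.623 = 0.6900 s.
Height at that point: y = 4.808×0.6900 − 4.905×0.6900² = 0.9822 m.
That is 0.9822 − 0.414 = 0.568 m above the top of the wall, so the stone clears it.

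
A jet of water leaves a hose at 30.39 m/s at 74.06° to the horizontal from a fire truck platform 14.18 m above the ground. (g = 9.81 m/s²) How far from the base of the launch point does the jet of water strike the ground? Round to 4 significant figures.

53.49 m

Components: v_x = 30.39 cos 74.06° = 8.3460 m/s, v_y = 30.39 sin 74.06° = 29.221 m/s.
Vertical: 0 = 14.18 + 29.221 t − ½(9.81) t² ⇒ 4.905 t² − 29.221 t − 14.18 = 0.
t = [29.221 + √(853.87 + 278.21)] / 9.810 = 6.4085 s.
Horizontal: R = v_x · t = 8.3460 × 6.4085 = 53.49 m.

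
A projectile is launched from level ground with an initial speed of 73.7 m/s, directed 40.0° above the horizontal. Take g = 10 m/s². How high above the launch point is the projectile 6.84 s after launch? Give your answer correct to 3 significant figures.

v_y0 = 73.7 sin 40.0° = 47.37 m/s.
y(t) = v_y0 t − ½ g t² = 47.37×6.84 − 5.000×6.84² = 90.1 m.

90.1 m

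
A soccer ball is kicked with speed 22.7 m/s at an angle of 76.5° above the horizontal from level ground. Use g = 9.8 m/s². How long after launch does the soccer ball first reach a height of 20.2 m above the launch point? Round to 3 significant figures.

1.28 s

v_y0 = 22.7 sin 76.5° = 22.07 m/s.
Set y = v_y0 t − ½ g t² = 20.2: 4.900 t² − 22.07 t + 20.2 = 0.
t = [22.07 ± √(487.1 − 395.9)] / 9.8 = (22.07 ± 9.550) / 9.8, giving t = 1.28 s or t = 3.23 s.
The soccer ball is on the way up at the first time, so t = 1.28 s.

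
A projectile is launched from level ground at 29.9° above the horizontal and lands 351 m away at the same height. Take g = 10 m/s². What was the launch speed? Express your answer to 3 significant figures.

On level ground, R = v₀² sin(2θ) / g, so v₀ = √(R g / sin 2θ).
sin(2 × 29.9°) = 0.8643.
v₀ = √(351 × 10 / 0.8643) = √4061 = 63.7 m/s.

63.7 m/s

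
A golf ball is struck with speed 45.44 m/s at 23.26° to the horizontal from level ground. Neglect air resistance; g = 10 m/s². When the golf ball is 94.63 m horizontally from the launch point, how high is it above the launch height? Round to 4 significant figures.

14.98 m

v_x = 45.44 cos 23.26° = 41.747 m/s, v_y0 = 45.44 sin 23.26° = 17.944 m/s.
Time to reach x = 94.63 m: t = x / v_x = 94.63 / 41.747 = 2.2667 s.
y = v_y0 t − ½ g t² = 17.944×2.2667 − 5.000×2.2667² = 14.98 m.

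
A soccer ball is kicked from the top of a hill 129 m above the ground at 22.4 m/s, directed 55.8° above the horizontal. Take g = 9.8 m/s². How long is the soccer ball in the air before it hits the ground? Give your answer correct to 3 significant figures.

7.36 s

Vertical component: v_y = 22.4 sin 55.8° = 18.53 m/s.
Taking up as positive with launch at y = 129 m, landing at y = 0: 0 = 129 + 18.53 t − ½(9.8) t².
Solving 4.900 t² − 18.53 t − 129 = 0 gives t = [18.53 + √(18.53² + 4·4.900·129)] / 9.800 = 7.36 s.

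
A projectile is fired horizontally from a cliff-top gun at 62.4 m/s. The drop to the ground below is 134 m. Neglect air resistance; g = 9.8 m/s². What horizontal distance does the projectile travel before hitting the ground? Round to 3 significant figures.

Initial vertical velocity is zero, so the fall time comes from h = ½ g t²: t = √(2 × 134 / 9.8) = 5.229 s.
Horizontal motion is uniform at 62.4 m/s, so x = 62.4 × 5.229 = 326 m.

326 m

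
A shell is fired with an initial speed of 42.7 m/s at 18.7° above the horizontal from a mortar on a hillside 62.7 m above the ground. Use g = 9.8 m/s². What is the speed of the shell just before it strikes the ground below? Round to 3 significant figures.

v_x = 42.7 cos 18.7° = 40.45 m/s is unchanged throughout.
For the vertical component, v_y² = v_y0² + 2 g h = (13.69)² + 2×9.8×62.7 = 1416, so |v_y| = 37.63 m/s.
Impact speed = √(v_x² + v_y²) = √(1636 + 1416) = 55.2 m/s.

55.2 m/s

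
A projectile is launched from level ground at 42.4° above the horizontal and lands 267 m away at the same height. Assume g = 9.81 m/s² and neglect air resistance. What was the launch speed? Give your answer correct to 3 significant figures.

On level ground, R = v₀² sin(2θ) / g, so v₀ = √(R g / sin 2θ).
sin(2 × 42.4°) = 0.9959.
v₀ = √(267 × 9.81 / 0.9959) = √2630 = 51.3 m/s.

51.3 m/s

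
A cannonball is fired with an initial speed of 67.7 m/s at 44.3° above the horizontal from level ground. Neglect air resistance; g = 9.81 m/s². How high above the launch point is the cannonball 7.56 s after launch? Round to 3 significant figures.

v_y0 = 67.7 sin 44.3° = 47.28 m/s.
y(t) = v_y0 t − ½ g t² = 47.28×7.56 − 4.905×7.56² = 77.1 m.

77.1 m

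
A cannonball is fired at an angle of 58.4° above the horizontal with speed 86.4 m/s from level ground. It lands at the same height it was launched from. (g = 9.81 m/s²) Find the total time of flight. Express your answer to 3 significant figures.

15.0 s

Vertical component: v_y = 86.4 sin 58.4° = 73.59 m/s.
For a projectile landing at launch height, time of flight is t = 2 v_y / g = 2 × 73.59 / 9.81 = 15.0 s.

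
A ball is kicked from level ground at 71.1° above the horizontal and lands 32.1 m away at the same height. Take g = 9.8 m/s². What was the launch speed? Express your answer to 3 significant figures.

22.7 m/s

On level ground, R = v₀² sin(2θ) / g, so v₀ = √(R g / sin 2θ).
sin(2 × 71.1°) = 0.6129.
v₀ = √(32.1 × 9.8 / 0.6129) = √513.3 = 22.7 m/s.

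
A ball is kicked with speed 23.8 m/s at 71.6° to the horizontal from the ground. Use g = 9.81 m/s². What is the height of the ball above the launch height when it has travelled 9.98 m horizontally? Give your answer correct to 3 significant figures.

v_x = 23.8 cos 71.6° = 7.512 m/s, v_y0 = 23.8 sin 71.6° = 22.58 m/s.
Time to reach x = 9.98 m: t = x / v_x = 9.98 / 7.512 = 1.329 s.
y = v_y0 t − ½ g t² = 22.58×1.329 − 4.905×1.329² = 21.3 m.

21.3 m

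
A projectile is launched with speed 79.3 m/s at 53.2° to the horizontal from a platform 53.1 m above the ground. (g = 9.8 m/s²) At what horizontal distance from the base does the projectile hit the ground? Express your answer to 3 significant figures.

653 m

Components: v_x = 79.3 cos 53.2° = 47.50 m/s, v_y = 79.3 sin 53.2° = 63.50 m/s.
Vertical: 0 = 53.1 + 63.50 t − ½(9.8) t² ⇒ 4.900 t² − 63.50 t − 53.1 = 0.
t = [63.50 + √(4032 + 1041)] / 9.800 = 13.75 s.
Horizontal: R = v_x · t = 47.50 × 13.75 = 653 m.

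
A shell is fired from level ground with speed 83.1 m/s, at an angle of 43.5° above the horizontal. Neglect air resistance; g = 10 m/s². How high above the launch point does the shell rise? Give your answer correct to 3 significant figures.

164 m

Vertical component of launch velocity: v_y = 83.1 sin 43.5° = 57.20 m/s.
At the highest point the vertical velocity is zero, so v_y² = 2 g h_max.
h_max = (57.20)² / (2 × 10) = 3272 / 20.00 = 164 m.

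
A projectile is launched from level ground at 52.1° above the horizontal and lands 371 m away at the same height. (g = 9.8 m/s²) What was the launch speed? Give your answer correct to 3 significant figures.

On level ground, R = v₀² sin(2θ) / g, so v₀ = √(R g / sin 2θ).
sin(2 × 52.1°) = 0.9694.
v₀ = √(371 × 9.8 / 0.9694) = √3751 = 61.2 m/s.

61.2 m/s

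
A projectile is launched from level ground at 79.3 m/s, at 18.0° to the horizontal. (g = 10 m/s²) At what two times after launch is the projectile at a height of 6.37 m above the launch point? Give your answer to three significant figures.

v_y0 = 79.3 sin 18.0° = 24.51 m/s.
Set y = v_y0 t − ½ g t² = 6.37: 5.000 t² − 24.51 t + 6.37 = 0.
t = [24.51 ± √(600.7 − 127.4)] / 10 = (24.51 ± 21.76) / 10, giving t = 0.275 s or t = 4.63 s.
So the projectile is at 6.37 m at t = 0.275 s (rising) and t = 4.63 s (falling).

0.275 s and 4.63 s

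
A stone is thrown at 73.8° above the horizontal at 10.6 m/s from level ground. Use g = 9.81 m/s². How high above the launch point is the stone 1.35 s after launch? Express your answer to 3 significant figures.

4.80 m

v_y0 = 10.6 sin 73.8° = 10.18 m/s.
y(t) = v_y0 t − ½ g t² = 10.18×1.35 − 4.905×1.35² = 4.80 m.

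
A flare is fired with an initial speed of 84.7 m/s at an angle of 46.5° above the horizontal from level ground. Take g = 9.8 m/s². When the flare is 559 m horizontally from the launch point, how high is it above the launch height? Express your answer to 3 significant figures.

v_x = 84.7 cos 46.5° = 58.30 m/s, v_y0 = 84.7 sin 46.5° = 61.44 m/s.
Time to reach x = 559 m: t = x / v_x = 559 / 58.30 = 9.588 s.
y = v_y0 t − ½ g t² = 61.44×9.588 − 4.900×9.588² = 139 m.

139 m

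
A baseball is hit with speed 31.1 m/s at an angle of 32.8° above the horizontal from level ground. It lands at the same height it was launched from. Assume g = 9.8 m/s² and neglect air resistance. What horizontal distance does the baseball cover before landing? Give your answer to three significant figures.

89.9 m

Components: v_x = 31.1 cos 32.8° = 26.14 m/s, v_y = 31.1 sin 32.8° = 16.85 m/s.
Time of flight (same landing height): t = 2 v_y / g = 2 × 16.85 / 9.8 = 3.439 s.
Range: R = v_x · t = 26.14 × 3.439 = 89.9 m.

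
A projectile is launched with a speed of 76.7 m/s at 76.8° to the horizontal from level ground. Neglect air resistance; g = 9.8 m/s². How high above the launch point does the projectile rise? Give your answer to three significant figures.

284 m

Vertical component of launch velocity: v_y = 76.7 sin 76.8° = 74.67 m/s.
At the highest point the vertical velocity is zero, so v_y² = 2 g h_max.
h_max = (74.67)² / (2 × 9.8) = 5576 / 19.60 = 284 m.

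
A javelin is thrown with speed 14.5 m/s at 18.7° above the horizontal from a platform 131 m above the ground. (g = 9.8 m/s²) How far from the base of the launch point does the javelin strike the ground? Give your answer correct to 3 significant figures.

Components: v_x = 14.5 cos 18.7° = 13.73 m/s, v_y = 14.5 sin 18.7° = 4.649 m/s.
Vertical: 0 = 131 + 4.649 t − ½(9.8) t² ⇒ 4.900 t² − 4.649 t − 131 = 0.
t = [4.649 + √(21.61 + 2568)] / 9.800 = 5.667 s.
Horizontal: R = v_x · t = 13.73 × 5.667 = 77.8 m.

77.8 m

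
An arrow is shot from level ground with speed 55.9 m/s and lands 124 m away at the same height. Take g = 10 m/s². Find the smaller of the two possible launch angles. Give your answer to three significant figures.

11.7°

Level-ground range: R = v₀² sin(2θ)/g ⇒ sin 2θ = R g / v₀² = 124×10/55.9² = 0.3968.
2θ = arcsin(0.3968) = 23.38° or 180° − 23.38° = 156.62°.
So θ = 11.7° or θ = 78.3°.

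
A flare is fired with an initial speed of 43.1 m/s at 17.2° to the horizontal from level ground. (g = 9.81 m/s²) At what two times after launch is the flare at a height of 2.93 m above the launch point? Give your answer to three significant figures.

0.255 s and 2.34 s

v_y0 = 43.1 sin 17.2° = 12.75 m/s.
Set y = v_y0 t − ½ g t² = 2.93: 4.905 t² − 12.75 t + 2.93 = 0.
t = [12.75 ± √(162.6 − 57.49)] / 9.81 = (12.75 ± 10.25) / 9.81, giving t = 0.255 s or t = 2.34 s.
So the flare is at 2.93 m at t = 0.255 s (rising) and t = 2.34 s (falling).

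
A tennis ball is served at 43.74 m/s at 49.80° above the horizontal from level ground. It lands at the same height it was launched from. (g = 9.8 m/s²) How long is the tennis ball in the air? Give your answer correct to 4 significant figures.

Vertical component: v_y = 43.74 sin 49.80° = 33.408 m/s.
For a projectile landing at launch height, time of flight is t = 2 v_y / g = 2 × 33.408 / 9.8 = 6.818 s.

6.818 s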